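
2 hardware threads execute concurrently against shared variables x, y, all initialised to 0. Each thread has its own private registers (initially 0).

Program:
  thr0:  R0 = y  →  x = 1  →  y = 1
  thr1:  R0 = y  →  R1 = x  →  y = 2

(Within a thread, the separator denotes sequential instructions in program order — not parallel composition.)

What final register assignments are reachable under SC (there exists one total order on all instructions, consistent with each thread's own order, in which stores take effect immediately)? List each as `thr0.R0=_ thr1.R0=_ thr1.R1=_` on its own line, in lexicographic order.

thr0.R0=0 thr1.R0=0 thr1.R1=0
thr0.R0=0 thr1.R0=0 thr1.R1=1
thr0.R0=0 thr1.R0=1 thr1.R1=1
thr0.R0=2 thr1.R0=0 thr1.R1=0

outcome vector order: (thr0.R0,thr1.R0,thr1.R1)
|SC outcomes| = 4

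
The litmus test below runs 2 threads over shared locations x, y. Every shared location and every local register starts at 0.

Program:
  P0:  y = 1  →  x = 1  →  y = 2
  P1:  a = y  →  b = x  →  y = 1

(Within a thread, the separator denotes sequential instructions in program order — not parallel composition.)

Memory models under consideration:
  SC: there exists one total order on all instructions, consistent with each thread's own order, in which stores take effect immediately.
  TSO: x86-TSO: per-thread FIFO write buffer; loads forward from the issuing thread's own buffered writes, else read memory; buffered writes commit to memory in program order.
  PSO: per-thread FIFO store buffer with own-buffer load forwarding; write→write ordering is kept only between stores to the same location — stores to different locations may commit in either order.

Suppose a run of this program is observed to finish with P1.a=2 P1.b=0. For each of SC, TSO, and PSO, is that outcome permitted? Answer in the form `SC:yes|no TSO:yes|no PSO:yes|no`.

SC:no TSO:no PSO:yes

outcome vector order: (P1.a,P1.b)
under SC → <0 0>; <0 1>; <1 0>; <1 1>; <2 1>
under TSO → <0 0>; <0 1>; <1 0>; <1 1>; <2 1>
under PSO → <0 0>; <0 1>; <1 0>; <1 1>; <2 0>; <2 1>
target <2 0> ∈ {PSO}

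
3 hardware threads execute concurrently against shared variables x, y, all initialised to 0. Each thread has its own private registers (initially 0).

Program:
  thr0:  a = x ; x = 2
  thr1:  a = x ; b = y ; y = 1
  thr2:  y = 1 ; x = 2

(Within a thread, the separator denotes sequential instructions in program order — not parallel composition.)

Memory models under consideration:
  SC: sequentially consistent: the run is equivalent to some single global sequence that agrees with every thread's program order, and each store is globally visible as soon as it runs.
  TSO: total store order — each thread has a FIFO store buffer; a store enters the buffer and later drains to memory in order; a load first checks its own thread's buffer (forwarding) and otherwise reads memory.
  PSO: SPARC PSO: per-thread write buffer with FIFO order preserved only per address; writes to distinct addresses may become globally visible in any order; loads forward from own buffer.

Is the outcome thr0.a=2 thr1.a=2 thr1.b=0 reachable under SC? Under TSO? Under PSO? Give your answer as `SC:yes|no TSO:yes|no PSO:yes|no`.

outcome vector order: (thr0.a,thr1.a,thr1.b)
SC (7): (0,0,0), (0,0,1), (0,2,0), (0,2,1), (2,0,0), (2,0,1), (2,2,1)
TSO (7): (0,0,0), (0,0,1), (0,2,0), (0,2,1), (2,0,0), (2,0,1), (2,2,1)
PSO (8): (0,0,0), (0,0,1), (0,2,0), (0,2,1), (2,0,0), (2,0,1), (2,2,0), (2,2,1)
target (2,2,0) ∈ {PSO}

SC:no TSO:no PSO:yes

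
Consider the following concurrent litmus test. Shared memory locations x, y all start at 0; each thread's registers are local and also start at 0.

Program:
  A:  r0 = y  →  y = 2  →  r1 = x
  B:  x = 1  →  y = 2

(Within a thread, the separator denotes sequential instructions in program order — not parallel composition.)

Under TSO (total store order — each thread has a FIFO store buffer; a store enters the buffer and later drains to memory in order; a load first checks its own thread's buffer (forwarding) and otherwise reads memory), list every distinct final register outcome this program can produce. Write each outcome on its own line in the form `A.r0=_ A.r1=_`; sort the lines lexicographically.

A.r0=0 A.r1=0
A.r0=0 A.r1=1
A.r0=2 A.r1=1

outcome vector order: (A.r0,A.r1)
|TSO outcomes| = 3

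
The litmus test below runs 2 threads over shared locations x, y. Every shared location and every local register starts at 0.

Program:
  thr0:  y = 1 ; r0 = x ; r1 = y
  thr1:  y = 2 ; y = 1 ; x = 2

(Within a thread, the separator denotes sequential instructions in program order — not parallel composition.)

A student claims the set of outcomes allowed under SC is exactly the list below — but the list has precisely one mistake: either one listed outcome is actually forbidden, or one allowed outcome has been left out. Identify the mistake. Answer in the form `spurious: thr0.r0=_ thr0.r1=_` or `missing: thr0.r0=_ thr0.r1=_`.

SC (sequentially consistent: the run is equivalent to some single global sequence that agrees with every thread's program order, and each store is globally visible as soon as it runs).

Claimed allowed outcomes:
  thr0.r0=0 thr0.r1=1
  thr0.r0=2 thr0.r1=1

missing: thr0.r0=0 thr0.r1=2

outcome vector order: (thr0.r0,thr0.r1)
SC (3): <0 1> <0 2> <2 1>
SC∖claimed = {<0 2>}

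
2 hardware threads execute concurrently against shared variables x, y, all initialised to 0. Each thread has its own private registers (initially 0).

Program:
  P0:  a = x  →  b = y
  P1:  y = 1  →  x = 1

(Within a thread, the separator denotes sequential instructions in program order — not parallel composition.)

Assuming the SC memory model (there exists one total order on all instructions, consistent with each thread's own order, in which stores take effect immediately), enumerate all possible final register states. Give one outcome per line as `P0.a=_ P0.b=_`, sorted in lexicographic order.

P0.a=0 P0.b=0
P0.a=0 P0.b=1
P0.a=1 P0.b=1

outcome vector order: (P0.a,P0.b)
|SC outcomes| = 3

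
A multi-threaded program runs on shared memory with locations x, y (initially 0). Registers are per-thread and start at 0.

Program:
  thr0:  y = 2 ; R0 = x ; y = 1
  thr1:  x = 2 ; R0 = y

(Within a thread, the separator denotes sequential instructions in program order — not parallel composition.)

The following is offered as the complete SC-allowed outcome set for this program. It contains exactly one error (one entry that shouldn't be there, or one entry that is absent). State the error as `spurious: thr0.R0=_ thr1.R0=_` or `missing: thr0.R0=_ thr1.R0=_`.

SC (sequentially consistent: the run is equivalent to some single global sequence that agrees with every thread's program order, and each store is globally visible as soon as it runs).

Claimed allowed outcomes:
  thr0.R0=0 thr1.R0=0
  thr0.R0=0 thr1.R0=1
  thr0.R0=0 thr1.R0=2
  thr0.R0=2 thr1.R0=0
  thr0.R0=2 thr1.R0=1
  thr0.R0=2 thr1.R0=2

spurious: thr0.R0=0 thr1.R0=0

outcome vector order: (thr0.R0,thr1.R0)
under SC → (0,1), (0,2), (2,0), (2,1), (2,2)
claimed∖SC = {(0,0)}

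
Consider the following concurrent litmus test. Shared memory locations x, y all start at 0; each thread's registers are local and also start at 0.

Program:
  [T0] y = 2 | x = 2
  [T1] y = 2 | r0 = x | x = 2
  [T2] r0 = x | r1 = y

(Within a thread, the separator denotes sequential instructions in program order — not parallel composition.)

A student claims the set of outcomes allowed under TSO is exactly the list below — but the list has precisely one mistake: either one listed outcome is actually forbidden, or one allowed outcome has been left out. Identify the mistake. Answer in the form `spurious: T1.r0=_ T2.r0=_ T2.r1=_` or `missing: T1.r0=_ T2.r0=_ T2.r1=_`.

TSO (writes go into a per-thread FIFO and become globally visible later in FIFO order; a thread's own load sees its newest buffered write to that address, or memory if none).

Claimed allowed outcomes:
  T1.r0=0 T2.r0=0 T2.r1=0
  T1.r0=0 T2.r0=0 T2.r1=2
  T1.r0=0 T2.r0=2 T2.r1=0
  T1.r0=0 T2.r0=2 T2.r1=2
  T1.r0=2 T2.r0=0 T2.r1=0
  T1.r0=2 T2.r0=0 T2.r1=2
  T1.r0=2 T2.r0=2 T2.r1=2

spurious: T1.r0=0 T2.r0=2 T2.r1=0

outcome vector order: (T1.r0,T2.r0,T2.r1)
TSO: 6 outcomes — {000; 002; 022; 200; 202; 222}
claimed∖TSO = {020}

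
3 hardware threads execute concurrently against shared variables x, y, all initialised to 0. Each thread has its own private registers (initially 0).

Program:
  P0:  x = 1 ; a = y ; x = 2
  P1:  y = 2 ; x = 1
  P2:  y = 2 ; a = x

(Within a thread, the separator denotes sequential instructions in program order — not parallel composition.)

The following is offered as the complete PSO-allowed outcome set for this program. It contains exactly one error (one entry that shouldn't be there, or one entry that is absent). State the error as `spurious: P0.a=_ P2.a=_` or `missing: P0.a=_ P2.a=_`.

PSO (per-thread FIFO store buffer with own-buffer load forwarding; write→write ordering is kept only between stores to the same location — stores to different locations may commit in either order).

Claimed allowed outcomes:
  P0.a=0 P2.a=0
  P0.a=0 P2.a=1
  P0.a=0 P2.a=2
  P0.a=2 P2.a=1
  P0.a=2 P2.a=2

outcome vector order: (P0.a,P2.a)
[PSO] allowed = {(0,0); (0,1); (0,2); (2,0); (2,1); (2,2)}
PSO∖claimed = {(2,0)}

missing: P0.a=2 P2.a=0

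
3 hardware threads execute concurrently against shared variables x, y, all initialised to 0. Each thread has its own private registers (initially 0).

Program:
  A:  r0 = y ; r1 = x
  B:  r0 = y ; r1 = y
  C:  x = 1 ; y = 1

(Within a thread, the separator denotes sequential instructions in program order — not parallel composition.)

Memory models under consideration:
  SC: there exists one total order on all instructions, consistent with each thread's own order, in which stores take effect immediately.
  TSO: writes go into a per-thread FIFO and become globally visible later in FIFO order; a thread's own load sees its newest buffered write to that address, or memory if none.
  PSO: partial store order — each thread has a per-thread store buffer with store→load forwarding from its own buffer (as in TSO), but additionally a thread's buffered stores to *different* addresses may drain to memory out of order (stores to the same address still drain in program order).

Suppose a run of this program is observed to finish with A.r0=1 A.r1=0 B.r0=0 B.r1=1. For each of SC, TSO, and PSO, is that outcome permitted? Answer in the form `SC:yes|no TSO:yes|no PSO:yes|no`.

outcome vector order: (A.r0,A.r1,B.r0,B.r1)
SC: 9 outcomes — {0000; 0001; 0011; 0100; 0101; 0111; 1100; 1101; 1111}
TSO: 9 outcomes — {0000; 0001; 0011; 0100; 0101; 0111; 1100; 1101; 1111}
PSO: 12 outcomes — {0000; 0001; 0011; 0100; 0101; 0111; 1000; 1001; 1011; 1100; 1101; 1111}
target 1001 ∈ {PSO}

SC:no TSO:no PSO:yes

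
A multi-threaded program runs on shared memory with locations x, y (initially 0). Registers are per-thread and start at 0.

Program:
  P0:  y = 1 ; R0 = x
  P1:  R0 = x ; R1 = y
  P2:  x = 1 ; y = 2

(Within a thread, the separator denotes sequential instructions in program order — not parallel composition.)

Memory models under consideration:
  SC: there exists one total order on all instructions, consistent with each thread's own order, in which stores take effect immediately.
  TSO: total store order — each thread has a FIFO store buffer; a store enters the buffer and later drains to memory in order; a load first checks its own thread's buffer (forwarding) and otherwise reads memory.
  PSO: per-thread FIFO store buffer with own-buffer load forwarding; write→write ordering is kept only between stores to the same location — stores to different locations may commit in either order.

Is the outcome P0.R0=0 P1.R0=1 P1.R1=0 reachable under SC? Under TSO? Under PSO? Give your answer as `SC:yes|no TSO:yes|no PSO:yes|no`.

SC:no TSO:yes PSO:yes

outcome vector order: (P0.R0,P1.R0,P1.R1)
under SC → 000; 001; 002; 011; 012; 100; 101; 102; 110; 111; 112
under TSO → 000; 001; 002; 010; 011; 012; 100; 101; 102; 110; 111; 112
under PSO → 000; 001; 002; 010; 011; 012; 100; 101; 102; 110; 111; 112
target 010 ∈ {TSO,PSO}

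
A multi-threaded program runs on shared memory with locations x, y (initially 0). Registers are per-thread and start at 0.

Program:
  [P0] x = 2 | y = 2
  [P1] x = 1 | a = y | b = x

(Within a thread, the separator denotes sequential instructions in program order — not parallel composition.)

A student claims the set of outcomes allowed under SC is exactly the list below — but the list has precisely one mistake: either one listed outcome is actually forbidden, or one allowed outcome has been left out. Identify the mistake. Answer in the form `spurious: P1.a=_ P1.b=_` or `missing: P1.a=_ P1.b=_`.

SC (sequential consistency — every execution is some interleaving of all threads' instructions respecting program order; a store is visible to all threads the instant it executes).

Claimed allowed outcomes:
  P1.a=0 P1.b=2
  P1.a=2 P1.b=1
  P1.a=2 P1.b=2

missing: P1.a=0 P1.b=1

outcome vector order: (P1.a,P1.b)
under SC → 01, 02, 21, 22
SC∖claimed = {01}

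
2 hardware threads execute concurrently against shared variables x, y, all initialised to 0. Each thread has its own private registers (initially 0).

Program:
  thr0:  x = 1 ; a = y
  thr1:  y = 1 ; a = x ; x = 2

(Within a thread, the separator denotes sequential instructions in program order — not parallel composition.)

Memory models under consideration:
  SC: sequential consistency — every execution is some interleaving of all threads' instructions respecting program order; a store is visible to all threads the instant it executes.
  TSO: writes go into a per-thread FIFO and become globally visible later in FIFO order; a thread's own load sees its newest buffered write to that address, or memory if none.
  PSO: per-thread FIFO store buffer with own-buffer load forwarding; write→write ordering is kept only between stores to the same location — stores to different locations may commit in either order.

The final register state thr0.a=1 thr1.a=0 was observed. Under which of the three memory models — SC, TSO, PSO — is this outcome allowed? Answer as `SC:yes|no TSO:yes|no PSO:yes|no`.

SC:yes TSO:yes PSO:yes

outcome vector order: (thr0.a,thr1.a)
SC: 3 outcomes — {(0,1); (1,0); (1,1)}
TSO: 4 outcomes — {(0,0); (0,1); (1,0); (1,1)}
PSO: 4 outcomes — {(0,0); (0,1); (1,0); (1,1)}
target (1,0) ∈ {SC,TSO,PSO}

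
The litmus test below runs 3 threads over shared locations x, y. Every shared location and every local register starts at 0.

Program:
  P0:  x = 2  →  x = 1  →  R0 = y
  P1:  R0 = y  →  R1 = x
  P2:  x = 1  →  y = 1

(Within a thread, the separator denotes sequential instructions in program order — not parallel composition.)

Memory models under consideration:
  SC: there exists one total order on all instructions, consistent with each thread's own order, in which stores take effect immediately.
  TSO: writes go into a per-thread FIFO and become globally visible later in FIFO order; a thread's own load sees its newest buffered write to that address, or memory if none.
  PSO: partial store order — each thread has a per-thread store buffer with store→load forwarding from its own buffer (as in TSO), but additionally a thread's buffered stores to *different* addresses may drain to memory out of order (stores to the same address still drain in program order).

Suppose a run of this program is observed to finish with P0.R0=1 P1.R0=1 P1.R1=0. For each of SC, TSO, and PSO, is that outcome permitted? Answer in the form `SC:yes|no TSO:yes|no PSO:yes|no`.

SC:no TSO:no PSO:yes

outcome vector order: (P0.R0,P1.R0,P1.R1)
SC: 9 outcomes — {0/0/0 0/0/1 0/0/2 0/1/1 1/0/0 1/0/1 1/0/2 1/1/1 1/1/2}
TSO: 10 outcomes — {0/0/0 0/0/1 0/0/2 0/1/1 0/1/2 1/0/0 1/0/1 1/0/2 1/1/1 1/1/2}
PSO: 12 outcomes — {0/0/0 0/0/1 0/0/2 0/1/0 0/1/1 0/1/2 1/0/0 1/0/1 1/0/2 1/1/0 1/1/1 1/1/2}
target 1/1/0 ∈ {PSO}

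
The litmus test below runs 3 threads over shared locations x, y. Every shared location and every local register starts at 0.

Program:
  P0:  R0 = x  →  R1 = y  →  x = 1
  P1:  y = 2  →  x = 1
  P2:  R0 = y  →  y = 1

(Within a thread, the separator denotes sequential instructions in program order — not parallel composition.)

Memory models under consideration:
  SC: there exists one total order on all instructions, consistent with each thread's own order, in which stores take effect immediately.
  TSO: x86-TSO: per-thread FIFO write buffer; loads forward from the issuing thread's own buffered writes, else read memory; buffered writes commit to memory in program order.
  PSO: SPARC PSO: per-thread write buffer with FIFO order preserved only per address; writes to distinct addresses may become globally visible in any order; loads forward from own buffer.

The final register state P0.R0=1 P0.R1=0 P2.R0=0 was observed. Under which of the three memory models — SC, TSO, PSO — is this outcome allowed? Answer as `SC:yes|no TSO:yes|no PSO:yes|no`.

outcome vector order: (P0.R0,P0.R1,P2.R0)
[SC] allowed = {0/0/0, 0/0/2, 0/1/0, 0/1/2, 0/2/0, 0/2/2, 1/1/0, 1/1/2, 1/2/0, 1/2/2}
[TSO] allowed = {0/0/0, 0/0/2, 0/1/0, 0/1/2, 0/2/0, 0/2/2, 1/1/0, 1/1/2, 1/2/0, 1/2/2}
[PSO] allowed = {0/0/0, 0/0/2, 0/1/0, 0/1/2, 0/2/0, 0/2/2, 1/0/0, 1/0/2, 1/1/0, 1/1/2, 1/2/0, 1/2/2}
target 1/0/0 ∈ {PSO}

SC:no TSO:no PSO:yes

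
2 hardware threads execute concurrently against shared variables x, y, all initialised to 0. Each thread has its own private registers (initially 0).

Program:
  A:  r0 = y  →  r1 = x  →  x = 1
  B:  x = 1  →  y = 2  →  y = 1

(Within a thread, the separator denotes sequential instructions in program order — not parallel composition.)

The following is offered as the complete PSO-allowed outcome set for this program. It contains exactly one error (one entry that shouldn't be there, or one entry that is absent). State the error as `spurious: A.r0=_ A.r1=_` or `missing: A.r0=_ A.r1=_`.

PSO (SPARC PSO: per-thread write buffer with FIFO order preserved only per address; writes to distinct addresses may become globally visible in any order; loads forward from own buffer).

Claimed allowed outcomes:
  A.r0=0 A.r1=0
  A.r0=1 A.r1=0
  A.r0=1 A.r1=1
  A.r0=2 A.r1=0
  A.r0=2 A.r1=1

missing: A.r0=0 A.r1=1

outcome vector order: (A.r0,A.r1)
under PSO → 0/0 0/1 1/0 1/1 2/0 2/1
PSO∖claimed = {0/1}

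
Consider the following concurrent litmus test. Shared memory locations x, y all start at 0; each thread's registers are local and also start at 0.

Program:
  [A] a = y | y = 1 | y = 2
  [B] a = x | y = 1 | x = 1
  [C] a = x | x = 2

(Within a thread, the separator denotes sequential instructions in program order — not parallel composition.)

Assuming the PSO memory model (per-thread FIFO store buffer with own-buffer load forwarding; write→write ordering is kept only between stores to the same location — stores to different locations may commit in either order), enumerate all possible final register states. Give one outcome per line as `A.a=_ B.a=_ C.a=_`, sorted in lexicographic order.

outcome vector order: (A.a,B.a,C.a)
|PSO outcomes| = 6

A.a=0 B.a=0 C.a=0
A.a=0 B.a=0 C.a=1
A.a=0 B.a=2 C.a=0
A.a=1 B.a=0 C.a=0
A.a=1 B.a=0 C.a=1
A.a=1 B.a=2 C.a=0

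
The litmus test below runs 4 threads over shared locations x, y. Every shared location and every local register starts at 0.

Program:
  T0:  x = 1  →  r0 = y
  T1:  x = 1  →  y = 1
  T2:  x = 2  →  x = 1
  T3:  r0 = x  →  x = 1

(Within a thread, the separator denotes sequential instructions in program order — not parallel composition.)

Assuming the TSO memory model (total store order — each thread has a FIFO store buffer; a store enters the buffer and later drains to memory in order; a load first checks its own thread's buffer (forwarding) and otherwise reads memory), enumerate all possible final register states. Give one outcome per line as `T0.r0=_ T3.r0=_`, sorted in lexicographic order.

T0.r0=0 T3.r0=0
T0.r0=0 T3.r0=1
T0.r0=0 T3.r0=2
T0.r0=1 T3.r0=0
T0.r0=1 T3.r0=1
T0.r0=1 T3.r0=2

outcome vector order: (T0.r0,T3.r0)
|TSO outcomes| = 6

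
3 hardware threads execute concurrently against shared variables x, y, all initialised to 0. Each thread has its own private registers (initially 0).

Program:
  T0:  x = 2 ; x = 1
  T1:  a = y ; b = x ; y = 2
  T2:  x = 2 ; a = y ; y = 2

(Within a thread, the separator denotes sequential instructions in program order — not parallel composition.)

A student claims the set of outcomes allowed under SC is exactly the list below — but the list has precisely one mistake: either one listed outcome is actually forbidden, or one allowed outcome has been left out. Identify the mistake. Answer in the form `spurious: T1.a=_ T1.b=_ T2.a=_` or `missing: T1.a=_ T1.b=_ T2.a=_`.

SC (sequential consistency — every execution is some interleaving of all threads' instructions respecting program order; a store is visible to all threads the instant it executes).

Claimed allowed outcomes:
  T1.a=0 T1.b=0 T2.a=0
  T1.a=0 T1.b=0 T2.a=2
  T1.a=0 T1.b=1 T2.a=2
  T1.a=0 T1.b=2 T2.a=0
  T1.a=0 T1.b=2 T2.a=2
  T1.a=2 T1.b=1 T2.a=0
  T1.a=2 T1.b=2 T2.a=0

outcome vector order: (T1.a,T1.b,T2.a)
[SC] allowed = {(0,0,0) (0,0,2) (0,1,0) (0,1,2) (0,2,0) (0,2,2) (2,1,0) (2,2,0)}
SC∖claimed = {(0,1,0)}

missing: T1.a=0 T1.b=1 T2.a=0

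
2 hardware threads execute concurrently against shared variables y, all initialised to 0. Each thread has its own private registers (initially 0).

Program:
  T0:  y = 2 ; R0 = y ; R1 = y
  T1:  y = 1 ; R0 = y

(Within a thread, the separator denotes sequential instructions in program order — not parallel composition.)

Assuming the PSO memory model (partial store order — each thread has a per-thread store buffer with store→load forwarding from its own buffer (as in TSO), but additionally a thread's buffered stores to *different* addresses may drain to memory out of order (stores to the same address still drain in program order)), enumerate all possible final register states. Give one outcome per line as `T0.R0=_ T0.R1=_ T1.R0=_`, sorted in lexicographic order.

T0.R0=1 T0.R1=1 T1.R0=1
T0.R0=2 T0.R1=1 T1.R0=1
T0.R0=2 T0.R1=2 T1.R0=1
T0.R0=2 T0.R1=2 T1.R0=2

outcome vector order: (T0.R0,T0.R1,T1.R0)
|PSO outcomes| = 4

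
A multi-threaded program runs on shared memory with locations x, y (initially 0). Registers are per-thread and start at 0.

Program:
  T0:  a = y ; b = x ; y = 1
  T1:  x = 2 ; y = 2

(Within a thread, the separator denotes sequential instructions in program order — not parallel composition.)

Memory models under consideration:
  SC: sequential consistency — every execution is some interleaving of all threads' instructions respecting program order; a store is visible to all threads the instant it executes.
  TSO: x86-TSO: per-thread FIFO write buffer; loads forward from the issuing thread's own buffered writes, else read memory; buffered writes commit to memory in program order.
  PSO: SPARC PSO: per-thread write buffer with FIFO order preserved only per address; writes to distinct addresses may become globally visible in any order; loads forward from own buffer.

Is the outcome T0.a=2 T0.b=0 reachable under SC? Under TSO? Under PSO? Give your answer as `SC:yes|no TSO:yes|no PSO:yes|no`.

outcome vector order: (T0.a,T0.b)
[SC] allowed = {0/0 0/2 2/2}
[TSO] allowed = {0/0 0/2 2/2}
[PSO] allowed = {0/0 0/2 2/0 2/2}
target 2/0 ∈ {PSO}

SC:no TSO:no PSO:yes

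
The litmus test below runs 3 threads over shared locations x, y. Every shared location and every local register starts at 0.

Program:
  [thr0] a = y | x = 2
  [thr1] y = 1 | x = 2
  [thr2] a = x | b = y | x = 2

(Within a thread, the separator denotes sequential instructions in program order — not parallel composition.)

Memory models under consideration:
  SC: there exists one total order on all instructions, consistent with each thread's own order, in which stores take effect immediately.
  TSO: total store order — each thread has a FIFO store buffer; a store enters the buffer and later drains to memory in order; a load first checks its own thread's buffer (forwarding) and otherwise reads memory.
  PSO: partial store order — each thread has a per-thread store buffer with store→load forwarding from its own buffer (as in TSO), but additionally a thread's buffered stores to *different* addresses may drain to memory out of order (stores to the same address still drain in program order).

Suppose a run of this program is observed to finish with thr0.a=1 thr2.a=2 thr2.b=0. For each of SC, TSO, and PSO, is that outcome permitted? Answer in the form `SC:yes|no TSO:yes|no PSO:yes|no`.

outcome vector order: (thr0.a,thr2.a,thr2.b)
SC: 7 outcomes — {000; 001; 020; 021; 100; 101; 121}
TSO: 7 outcomes — {000; 001; 020; 021; 100; 101; 121}
PSO: 8 outcomes — {000; 001; 020; 021; 100; 101; 120; 121}
target 120 ∈ {PSO}

SC:no TSO:no PSO:yes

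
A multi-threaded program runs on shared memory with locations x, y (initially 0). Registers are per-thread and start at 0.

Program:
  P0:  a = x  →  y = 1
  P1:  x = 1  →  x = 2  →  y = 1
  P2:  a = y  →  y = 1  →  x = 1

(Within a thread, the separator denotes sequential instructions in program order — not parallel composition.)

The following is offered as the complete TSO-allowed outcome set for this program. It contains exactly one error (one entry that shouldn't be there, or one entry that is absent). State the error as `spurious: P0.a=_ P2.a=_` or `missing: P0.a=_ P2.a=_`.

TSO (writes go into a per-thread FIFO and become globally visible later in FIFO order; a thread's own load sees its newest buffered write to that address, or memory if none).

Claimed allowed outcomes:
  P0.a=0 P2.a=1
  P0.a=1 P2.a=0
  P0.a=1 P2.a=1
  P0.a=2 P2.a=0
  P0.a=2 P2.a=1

missing: P0.a=0 P2.a=0

outcome vector order: (P0.a,P2.a)
[TSO] allowed = {00 01 10 11 20 21}
TSO∖claimed = {00}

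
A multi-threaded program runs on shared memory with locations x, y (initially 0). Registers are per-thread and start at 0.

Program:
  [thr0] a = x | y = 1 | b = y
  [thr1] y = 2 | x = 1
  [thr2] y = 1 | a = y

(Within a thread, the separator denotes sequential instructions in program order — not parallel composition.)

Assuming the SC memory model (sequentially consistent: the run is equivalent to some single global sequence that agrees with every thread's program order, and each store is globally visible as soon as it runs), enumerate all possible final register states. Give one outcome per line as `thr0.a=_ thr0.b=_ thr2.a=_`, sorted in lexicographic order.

thr0.a=0 thr0.b=1 thr2.a=1
thr0.a=0 thr0.b=1 thr2.a=2
thr0.a=0 thr0.b=2 thr2.a=1
thr0.a=0 thr0.b=2 thr2.a=2
thr0.a=1 thr0.b=1 thr2.a=1
thr0.a=1 thr0.b=1 thr2.a=2

outcome vector order: (thr0.a,thr0.b,thr2.a)
|SC outcomes| = 6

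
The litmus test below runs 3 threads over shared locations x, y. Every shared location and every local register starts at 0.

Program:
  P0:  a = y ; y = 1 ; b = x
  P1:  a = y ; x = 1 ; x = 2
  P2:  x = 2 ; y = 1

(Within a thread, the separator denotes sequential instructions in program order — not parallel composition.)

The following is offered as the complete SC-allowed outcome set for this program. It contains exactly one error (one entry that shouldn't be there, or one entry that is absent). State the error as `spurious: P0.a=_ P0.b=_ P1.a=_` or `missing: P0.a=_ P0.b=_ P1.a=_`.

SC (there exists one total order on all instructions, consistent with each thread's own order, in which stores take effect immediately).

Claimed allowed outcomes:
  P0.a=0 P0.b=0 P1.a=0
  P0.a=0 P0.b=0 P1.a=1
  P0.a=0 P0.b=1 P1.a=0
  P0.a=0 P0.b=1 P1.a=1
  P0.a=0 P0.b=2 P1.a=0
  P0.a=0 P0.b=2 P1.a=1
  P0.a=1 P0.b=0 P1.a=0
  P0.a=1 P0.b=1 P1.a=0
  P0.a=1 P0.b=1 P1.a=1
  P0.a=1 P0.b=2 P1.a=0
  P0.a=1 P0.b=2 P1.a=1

outcome vector order: (P0.a,P0.b,P1.a)
[SC] allowed = {000 001 010 011 020 021 110 111 120 121}
claimed∖SC = {100}

spurious: P0.a=1 P0.b=0 P1.a=0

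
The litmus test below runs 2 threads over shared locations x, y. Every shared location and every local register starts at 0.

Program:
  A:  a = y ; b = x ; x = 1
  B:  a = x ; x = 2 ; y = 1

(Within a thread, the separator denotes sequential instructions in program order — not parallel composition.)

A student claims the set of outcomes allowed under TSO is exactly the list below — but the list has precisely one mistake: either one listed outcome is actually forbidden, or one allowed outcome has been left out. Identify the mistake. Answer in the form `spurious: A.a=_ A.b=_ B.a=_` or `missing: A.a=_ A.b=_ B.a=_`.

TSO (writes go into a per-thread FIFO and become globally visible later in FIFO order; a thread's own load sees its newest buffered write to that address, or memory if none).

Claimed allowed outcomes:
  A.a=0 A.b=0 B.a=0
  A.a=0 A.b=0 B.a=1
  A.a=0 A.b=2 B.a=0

outcome vector order: (A.a,A.b,B.a)
[TSO] allowed = {(0,0,0) (0,0,1) (0,2,0) (1,2,0)}
TSO∖claimed = {(1,2,0)}

missing: A.a=1 A.b=2 B.a=0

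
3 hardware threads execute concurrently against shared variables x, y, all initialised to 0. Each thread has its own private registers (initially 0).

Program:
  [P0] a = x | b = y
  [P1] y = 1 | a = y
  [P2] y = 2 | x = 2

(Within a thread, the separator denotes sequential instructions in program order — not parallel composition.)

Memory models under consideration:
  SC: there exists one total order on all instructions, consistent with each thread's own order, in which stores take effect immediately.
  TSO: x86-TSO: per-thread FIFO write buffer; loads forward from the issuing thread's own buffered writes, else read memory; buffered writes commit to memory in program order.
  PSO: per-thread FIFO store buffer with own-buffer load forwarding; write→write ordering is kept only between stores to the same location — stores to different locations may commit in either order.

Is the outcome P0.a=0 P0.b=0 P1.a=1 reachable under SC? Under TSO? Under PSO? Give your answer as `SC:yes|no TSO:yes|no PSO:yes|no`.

SC:yes TSO:yes PSO:yes

outcome vector order: (P0.a,P0.b,P1.a)
SC: 9 outcomes — {<0 0 1>; <0 0 2>; <0 1 1>; <0 1 2>; <0 2 1>; <0 2 2>; <2 1 1>; <2 2 1>; <2 2 2>}
TSO: 9 outcomes — {<0 0 1>; <0 0 2>; <0 1 1>; <0 1 2>; <0 2 1>; <0 2 2>; <2 1 1>; <2 2 1>; <2 2 2>}
PSO: 12 outcomes — {<0 0 1>; <0 0 2>; <0 1 1>; <0 1 2>; <0 2 1>; <0 2 2>; <2 0 1>; <2 0 2>; <2 1 1>; <2 1 2>; <2 2 1>; <2 2 2>}
target <0 0 1> ∈ {SC,TSO,PSO}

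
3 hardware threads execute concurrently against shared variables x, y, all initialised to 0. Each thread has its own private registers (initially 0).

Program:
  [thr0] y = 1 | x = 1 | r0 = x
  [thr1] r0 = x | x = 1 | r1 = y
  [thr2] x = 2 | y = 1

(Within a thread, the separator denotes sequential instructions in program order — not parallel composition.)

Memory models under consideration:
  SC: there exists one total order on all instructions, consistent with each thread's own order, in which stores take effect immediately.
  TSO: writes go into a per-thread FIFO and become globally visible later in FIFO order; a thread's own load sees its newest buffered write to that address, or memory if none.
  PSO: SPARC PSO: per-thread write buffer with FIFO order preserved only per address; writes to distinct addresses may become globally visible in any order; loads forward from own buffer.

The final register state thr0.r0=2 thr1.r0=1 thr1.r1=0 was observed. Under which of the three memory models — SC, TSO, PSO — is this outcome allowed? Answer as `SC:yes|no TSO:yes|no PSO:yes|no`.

SC:no TSO:no PSO:yes

outcome vector order: (thr0.r0,thr1.r0,thr1.r1)
SC (9): 1/0/0 1/0/1 1/1/1 1/2/0 1/2/1 2/0/0 2/0/1 2/1/1 2/2/1
TSO (9): 1/0/0 1/0/1 1/1/1 1/2/0 1/2/1 2/0/0 2/0/1 2/1/1 2/2/1
PSO (12): 1/0/0 1/0/1 1/1/0 1/1/1 1/2/0 1/2/1 2/0/0 2/0/1 2/1/0 2/1/1 2/2/0 2/2/1
target 2/1/0 ∈ {PSO}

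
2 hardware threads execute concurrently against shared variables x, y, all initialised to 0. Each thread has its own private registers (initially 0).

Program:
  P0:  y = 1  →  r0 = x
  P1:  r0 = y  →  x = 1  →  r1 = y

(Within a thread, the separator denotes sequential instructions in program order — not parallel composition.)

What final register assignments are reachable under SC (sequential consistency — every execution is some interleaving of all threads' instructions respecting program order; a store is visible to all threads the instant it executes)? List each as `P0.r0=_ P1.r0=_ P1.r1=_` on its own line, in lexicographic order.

outcome vector order: (P0.r0,P1.r0,P1.r1)
|SC outcomes| = 5

P0.r0=0 P1.r0=0 P1.r1=1
P0.r0=0 P1.r0=1 P1.r1=1
P0.r0=1 P1.r0=0 P1.r1=0
P0.r0=1 P1.r0=0 P1.r1=1
P0.r0=1 P1.r0=1 P1.r1=1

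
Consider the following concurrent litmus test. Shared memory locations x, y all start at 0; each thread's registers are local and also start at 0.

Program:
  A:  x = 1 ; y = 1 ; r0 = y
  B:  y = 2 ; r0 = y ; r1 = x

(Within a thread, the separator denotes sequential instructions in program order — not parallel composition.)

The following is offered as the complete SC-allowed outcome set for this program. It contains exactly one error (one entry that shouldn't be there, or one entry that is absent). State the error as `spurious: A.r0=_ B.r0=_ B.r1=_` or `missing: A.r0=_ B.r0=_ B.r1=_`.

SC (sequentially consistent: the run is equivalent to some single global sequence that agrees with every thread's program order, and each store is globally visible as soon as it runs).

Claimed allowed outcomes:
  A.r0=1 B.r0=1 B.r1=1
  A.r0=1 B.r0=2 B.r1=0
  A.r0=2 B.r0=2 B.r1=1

missing: A.r0=1 B.r0=2 B.r1=1

outcome vector order: (A.r0,B.r0,B.r1)
under SC → 111 120 121 221
SC∖claimed = {121}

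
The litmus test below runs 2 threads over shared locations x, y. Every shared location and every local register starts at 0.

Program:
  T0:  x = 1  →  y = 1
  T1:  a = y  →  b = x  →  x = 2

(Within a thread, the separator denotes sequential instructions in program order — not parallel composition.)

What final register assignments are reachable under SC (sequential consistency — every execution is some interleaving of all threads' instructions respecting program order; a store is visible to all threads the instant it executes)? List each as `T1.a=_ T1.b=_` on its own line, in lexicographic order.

outcome vector order: (T1.a,T1.b)
|SC outcomes| = 3

T1.a=0 T1.b=0
T1.a=0 T1.b=1
T1.a=1 T1.b=1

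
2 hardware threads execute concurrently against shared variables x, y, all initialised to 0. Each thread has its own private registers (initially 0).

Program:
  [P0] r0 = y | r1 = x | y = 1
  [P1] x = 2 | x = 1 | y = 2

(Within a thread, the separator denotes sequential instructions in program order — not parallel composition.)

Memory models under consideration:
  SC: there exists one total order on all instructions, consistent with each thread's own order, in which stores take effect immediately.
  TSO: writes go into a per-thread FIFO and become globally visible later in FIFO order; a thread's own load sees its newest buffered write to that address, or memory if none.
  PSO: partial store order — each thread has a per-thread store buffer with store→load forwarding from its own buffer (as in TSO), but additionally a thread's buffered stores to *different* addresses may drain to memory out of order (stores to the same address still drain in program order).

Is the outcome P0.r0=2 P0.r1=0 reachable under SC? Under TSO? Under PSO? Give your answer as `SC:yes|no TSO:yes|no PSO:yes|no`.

SC:no TSO:no PSO:yes

outcome vector order: (P0.r0,P0.r1)
[SC] allowed = {<0 0>, <0 1>, <0 2>, <2 1>}
[TSO] allowed = {<0 0>, <0 1>, <0 2>, <2 1>}
[PSO] allowed = {<0 0>, <0 1>, <0 2>, <2 0>, <2 1>, <2 2>}
target <2 0> ∈ {PSO}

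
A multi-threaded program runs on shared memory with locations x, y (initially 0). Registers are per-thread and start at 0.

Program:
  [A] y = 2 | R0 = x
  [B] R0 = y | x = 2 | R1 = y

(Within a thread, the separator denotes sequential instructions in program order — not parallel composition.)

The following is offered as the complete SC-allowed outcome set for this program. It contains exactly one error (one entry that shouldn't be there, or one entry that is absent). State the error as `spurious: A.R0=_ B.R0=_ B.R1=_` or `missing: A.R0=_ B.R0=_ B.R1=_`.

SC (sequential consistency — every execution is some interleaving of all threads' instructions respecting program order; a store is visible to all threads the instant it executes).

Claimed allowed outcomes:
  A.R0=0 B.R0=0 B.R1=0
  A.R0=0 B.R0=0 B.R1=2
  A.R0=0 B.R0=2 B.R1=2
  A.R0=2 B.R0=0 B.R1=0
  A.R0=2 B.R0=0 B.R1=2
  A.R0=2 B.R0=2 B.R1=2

outcome vector order: (A.R0,B.R0,B.R1)
under SC → (0,0,2) (0,2,2) (2,0,0) (2,0,2) (2,2,2)
claimed∖SC = {(0,0,0)}

spurious: A.R0=0 B.R0=0 B.R1=0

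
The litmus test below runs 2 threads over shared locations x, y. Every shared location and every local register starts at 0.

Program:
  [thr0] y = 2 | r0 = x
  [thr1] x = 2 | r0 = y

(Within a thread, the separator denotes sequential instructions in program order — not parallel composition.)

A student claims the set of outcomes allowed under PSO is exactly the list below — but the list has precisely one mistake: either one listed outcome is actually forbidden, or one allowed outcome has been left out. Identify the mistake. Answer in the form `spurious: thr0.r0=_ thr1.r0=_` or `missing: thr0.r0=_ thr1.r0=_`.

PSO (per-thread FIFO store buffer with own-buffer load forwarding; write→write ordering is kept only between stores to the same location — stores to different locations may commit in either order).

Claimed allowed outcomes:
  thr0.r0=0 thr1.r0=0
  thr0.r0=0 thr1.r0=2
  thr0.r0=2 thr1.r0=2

missing: thr0.r0=2 thr1.r0=0

outcome vector order: (thr0.r0,thr1.r0)
PSO (4): <0 0>, <0 2>, <2 0>, <2 2>
PSO∖claimed = {<2 0>}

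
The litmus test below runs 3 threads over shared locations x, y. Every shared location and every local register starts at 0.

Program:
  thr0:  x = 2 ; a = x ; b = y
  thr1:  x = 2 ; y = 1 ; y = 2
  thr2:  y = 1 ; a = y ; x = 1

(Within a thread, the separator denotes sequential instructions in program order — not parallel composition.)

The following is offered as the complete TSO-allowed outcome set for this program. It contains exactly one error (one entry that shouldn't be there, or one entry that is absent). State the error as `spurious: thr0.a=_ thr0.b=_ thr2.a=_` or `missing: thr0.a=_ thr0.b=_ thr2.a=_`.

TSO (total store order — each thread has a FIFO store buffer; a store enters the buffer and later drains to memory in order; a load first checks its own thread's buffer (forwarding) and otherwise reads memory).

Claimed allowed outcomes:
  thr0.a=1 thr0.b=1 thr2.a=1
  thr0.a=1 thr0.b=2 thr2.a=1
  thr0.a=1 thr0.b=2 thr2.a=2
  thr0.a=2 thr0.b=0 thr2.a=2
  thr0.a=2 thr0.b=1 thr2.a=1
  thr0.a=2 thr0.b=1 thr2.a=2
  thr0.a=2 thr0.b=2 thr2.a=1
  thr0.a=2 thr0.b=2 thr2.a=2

missing: thr0.a=2 thr0.b=0 thr2.a=1

outcome vector order: (thr0.a,thr0.b,thr2.a)
TSO (9): <1 1 1> <1 2 1> <1 2 2> <2 0 1> <2 0 2> <2 1 1> <2 1 2> <2 2 1> <2 2 2>
TSO∖claimed = {<2 0 1>}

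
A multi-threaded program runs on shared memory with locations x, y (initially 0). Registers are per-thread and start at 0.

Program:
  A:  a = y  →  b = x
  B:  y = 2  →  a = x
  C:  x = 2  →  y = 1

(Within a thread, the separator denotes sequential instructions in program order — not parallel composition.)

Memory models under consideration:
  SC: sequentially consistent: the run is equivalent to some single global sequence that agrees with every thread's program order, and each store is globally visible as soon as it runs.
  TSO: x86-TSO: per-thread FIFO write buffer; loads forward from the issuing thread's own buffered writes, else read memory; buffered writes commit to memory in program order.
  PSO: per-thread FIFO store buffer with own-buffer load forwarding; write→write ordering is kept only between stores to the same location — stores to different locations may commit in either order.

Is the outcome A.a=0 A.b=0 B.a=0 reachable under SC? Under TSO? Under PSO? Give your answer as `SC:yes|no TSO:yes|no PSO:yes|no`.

SC:yes TSO:yes PSO:yes

outcome vector order: (A.a,A.b,B.a)
under SC → (0,0,0), (0,0,2), (0,2,0), (0,2,2), (1,2,0), (1,2,2), (2,0,0), (2,0,2), (2,2,0), (2,2,2)
under TSO → (0,0,0), (0,0,2), (0,2,0), (0,2,2), (1,2,0), (1,2,2), (2,0,0), (2,0,2), (2,2,0), (2,2,2)
under PSO → (0,0,0), (0,0,2), (0,2,0), (0,2,2), (1,0,0), (1,0,2), (1,2,0), (1,2,2), (2,0,0), (2,0,2), (2,2,0), (2,2,2)
target (0,0,0) ∈ {SC,TSO,PSO}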